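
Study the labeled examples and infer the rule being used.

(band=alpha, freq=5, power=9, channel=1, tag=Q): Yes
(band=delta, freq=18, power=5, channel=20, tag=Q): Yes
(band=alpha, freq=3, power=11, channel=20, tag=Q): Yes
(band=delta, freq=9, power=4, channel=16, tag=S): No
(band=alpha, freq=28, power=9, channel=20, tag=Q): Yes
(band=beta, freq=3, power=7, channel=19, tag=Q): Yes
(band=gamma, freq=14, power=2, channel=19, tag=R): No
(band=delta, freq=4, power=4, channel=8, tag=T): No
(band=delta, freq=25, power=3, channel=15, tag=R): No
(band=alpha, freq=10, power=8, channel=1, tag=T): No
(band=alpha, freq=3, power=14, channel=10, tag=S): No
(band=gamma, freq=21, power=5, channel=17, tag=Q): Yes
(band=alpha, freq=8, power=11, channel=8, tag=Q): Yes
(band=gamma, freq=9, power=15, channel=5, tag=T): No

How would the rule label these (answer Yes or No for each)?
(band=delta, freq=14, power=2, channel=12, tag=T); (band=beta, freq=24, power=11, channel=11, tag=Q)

No, Yes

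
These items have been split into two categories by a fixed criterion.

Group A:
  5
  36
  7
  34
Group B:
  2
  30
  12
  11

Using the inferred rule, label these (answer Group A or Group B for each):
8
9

Group A, Group A

All 'Group A' examples share one property — digit sum ≥ 4 — and every 'Group B' example lacks it.
8: digit sum 8, qualifies → Group A. 9: digit sum 9, qualifies → Group A.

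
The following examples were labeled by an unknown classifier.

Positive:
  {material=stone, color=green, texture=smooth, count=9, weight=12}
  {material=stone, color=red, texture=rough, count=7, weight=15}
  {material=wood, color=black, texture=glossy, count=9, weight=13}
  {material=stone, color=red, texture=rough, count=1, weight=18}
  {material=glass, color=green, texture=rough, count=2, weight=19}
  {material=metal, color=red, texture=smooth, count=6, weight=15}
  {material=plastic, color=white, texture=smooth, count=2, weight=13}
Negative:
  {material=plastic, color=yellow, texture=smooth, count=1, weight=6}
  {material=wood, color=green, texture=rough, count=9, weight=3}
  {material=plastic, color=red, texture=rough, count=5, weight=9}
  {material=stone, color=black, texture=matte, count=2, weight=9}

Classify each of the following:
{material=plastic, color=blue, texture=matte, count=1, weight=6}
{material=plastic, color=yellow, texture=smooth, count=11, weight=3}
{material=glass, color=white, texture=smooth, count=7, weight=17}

One predicate separates the groups cleanly: weight ≥ 12.

Negative, Negative, Positive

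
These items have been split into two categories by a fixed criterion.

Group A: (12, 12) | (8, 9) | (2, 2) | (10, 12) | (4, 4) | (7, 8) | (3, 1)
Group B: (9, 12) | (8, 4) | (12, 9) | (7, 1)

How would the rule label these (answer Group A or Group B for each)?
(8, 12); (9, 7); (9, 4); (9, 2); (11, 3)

Group B, Group A, Group B, Group B, Group B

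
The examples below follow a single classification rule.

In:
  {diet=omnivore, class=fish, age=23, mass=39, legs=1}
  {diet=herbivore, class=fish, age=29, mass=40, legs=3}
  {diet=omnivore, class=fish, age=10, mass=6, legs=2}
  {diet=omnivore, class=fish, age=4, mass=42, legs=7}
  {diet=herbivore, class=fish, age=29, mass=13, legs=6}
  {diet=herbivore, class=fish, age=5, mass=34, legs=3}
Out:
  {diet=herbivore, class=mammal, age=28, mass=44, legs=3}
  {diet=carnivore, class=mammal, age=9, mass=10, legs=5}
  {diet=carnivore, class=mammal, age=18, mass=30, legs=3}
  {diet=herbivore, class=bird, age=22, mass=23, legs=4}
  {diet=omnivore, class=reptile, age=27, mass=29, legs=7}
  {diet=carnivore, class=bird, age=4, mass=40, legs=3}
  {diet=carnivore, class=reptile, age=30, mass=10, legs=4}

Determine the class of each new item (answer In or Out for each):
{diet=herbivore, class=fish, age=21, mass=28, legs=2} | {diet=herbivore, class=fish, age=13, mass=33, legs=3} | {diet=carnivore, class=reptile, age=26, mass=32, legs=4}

In, In, Out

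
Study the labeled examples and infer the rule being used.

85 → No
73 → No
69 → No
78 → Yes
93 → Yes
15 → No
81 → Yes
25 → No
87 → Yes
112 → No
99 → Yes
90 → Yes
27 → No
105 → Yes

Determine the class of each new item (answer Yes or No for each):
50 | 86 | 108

The distinguishing property — multiple of 3 AND at least 73 — holds for all the 'Yes' cases and none of the 'No' cases.

No, No, Yes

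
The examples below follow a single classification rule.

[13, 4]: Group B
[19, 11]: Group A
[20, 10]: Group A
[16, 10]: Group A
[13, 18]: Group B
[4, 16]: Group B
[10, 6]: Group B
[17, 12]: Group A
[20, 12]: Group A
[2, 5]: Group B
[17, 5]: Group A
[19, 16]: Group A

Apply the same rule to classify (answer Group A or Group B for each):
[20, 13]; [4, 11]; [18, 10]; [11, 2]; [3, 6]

Group A, Group B, Group A, Group B, Group B

All 'Group A' examples share one property — first ≥ 16 — and every 'Group B' example lacks it.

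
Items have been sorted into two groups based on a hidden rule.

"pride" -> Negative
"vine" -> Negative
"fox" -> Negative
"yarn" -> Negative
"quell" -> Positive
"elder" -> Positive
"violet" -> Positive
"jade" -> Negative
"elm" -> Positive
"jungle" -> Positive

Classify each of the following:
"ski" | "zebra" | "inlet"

Negative, Negative, Positive

The simplest hypothesis consistent with all the labels is: contains 'l'.
"ski" — no 'l', hence Negative. "zebra" — no 'l', hence Negative. "inlet" — has 'l', hence Positive.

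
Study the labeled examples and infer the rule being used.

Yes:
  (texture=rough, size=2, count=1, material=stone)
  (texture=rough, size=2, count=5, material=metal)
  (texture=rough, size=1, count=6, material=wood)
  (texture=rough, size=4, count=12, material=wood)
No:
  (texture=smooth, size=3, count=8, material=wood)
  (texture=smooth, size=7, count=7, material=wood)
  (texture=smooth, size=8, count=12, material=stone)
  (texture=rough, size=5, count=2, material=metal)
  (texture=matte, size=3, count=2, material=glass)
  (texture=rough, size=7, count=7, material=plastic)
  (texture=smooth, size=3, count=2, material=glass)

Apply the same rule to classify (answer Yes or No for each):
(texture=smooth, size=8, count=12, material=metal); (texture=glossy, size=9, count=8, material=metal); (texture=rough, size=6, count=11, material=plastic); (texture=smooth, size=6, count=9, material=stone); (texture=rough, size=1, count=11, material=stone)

No, No, No, No, Yes

All 'Yes' examples share one property — texture is rough AND size ≤ 4 — and every 'No' example lacks it.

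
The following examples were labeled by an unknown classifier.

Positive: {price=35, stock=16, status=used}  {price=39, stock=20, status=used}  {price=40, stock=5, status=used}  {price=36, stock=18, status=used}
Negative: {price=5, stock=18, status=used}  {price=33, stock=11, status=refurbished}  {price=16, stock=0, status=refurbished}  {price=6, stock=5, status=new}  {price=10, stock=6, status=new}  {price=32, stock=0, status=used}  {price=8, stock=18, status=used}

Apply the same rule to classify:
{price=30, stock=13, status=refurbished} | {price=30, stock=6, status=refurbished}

Negative, Negative

The rule appears to be: price ≥ 35.
{price=30, stock=13, status=refurbished}: price = 30 — does not pass, so Negative. {price=30, stock=6, status=refurbished}: price = 30 — does not pass, so Negative.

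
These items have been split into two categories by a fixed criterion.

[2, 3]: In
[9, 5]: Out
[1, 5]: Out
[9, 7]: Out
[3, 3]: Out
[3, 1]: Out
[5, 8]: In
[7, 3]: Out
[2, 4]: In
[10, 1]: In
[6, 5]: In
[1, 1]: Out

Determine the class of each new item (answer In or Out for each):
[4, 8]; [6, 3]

Looking at the examples, the only property every 'In' case has and every 'Out' case lacks is: product is even.
In: [4, 8], since 4·8 = 32. In: [6, 3], since 6·3 = 18.

In, In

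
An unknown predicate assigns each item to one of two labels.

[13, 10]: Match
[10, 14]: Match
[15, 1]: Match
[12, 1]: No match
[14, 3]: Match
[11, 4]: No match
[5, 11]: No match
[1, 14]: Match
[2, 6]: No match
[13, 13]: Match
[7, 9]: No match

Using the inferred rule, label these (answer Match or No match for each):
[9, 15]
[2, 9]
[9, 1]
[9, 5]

Match, No match, No match, No match

Every 'Match' example satisfies: max ≥ 13. None of the 'No match' examples do.
[9, 15]: max 15, checks out → Match.
[2, 9]: max 9, does not satisfy this → No match.
[9, 1]: max 9, does not satisfy this → No match.
[9, 5]: max 9, does not satisfy this → No match.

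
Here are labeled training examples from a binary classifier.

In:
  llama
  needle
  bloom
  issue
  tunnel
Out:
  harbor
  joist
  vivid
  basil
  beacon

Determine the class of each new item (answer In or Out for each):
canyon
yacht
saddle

The pattern is that an item is 'In' exactly when: has a double letter.
canyon — no doubled letter, hence Out. yacht — no doubled letter, hence Out. saddle — 'dd' doubled, hence In.

Out, Out, In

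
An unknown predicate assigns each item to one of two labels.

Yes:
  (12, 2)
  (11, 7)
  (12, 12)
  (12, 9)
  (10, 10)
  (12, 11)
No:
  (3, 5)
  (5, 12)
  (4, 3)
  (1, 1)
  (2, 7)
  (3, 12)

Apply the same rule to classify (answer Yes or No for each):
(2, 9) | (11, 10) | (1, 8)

The classifier is using: first ≥ 7.
(2, 9) → first 2 → No. (11, 10) → first 11 → Yes. (1, 8) → first 1 → No.

No, Yes, No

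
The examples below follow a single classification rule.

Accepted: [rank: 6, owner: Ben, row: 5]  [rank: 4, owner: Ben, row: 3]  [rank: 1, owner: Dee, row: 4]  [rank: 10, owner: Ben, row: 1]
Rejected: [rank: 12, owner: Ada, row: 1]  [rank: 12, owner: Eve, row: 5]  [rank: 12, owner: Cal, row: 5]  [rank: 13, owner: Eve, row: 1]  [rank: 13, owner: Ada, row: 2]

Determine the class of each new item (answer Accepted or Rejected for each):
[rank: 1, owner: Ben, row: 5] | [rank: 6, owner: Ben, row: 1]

Accepted, Accepted

A rule that fits every label: rank ≤ 10 — true of each 'Accepted' example, false of each 'Rejected' one.
[rank: 1, owner: Ben, row: 5] — rank = 1, hence Accepted.
[rank: 6, owner: Ben, row: 1] — rank = 6, hence Accepted.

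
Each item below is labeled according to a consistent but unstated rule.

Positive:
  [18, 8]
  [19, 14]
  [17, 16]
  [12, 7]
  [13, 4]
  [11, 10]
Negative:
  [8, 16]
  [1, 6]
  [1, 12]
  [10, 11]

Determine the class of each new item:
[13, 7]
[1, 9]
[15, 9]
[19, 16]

Every 'Positive' example satisfies: first > second. None of the 'Negative' examples do.
[13, 7] → 13 > 7 → Positive. [1, 9] → 1 < 9 → Negative. [15, 9] → 15 > 9 → Positive. [19, 16] → 19 > 16 → Positive.

Positive, Negative, Positive, Positive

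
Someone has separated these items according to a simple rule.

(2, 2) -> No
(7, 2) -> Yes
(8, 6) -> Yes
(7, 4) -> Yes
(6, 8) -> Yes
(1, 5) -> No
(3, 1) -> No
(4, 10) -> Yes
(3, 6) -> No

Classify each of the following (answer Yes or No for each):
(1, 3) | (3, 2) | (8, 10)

The simplest hypothesis consistent with all the labels is: first ≥ 4.
(1, 3): No (first 1).
(3, 2): No (first 3).
(8, 10): Yes (first 8).

No, No, Yes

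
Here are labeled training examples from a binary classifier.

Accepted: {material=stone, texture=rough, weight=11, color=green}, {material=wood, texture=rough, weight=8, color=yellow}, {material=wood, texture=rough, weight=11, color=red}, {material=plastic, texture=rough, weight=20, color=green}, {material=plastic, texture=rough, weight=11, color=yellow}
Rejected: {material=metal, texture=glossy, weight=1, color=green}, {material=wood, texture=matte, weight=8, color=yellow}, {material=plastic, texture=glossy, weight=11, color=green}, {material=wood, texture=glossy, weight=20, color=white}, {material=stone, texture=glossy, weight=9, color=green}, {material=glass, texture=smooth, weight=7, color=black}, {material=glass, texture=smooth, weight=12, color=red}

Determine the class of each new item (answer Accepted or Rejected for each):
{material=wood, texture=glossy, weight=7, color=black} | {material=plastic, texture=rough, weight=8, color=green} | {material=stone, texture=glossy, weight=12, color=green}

Rejected, Accepted, Rejected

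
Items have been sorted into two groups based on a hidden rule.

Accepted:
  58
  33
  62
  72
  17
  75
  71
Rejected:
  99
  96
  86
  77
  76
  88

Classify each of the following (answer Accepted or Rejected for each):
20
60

Accepted, Accepted

The simplest hypothesis consistent with all the labels is: at most 75.
20 — 20 ≤ 75, hence Accepted.
60 — 60 ≤ 75, hence Accepted.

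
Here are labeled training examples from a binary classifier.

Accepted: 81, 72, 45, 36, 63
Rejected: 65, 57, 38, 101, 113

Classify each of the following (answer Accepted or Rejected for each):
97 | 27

Rejected, Accepted

A rule that fits every label: multiple of 9 — true of each 'Accepted' example, false of each 'Rejected' one.
97 — 97 = 9·10 + 7, hence Rejected. 27 — 27 = 9·3, hence Accepted.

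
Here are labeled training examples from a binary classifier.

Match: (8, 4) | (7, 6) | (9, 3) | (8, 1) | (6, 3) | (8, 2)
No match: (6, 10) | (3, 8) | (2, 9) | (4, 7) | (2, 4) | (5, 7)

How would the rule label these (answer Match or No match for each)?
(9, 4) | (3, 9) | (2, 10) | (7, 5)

Match, No match, No match, Match

The rule appears to be: first > second.
(9, 4) — 9 > 4, hence Match. (3, 9) — 3 < 9, hence No match. (2, 10) — 2 < 10, hence No match. (7, 5) — 7 > 5, hence Match.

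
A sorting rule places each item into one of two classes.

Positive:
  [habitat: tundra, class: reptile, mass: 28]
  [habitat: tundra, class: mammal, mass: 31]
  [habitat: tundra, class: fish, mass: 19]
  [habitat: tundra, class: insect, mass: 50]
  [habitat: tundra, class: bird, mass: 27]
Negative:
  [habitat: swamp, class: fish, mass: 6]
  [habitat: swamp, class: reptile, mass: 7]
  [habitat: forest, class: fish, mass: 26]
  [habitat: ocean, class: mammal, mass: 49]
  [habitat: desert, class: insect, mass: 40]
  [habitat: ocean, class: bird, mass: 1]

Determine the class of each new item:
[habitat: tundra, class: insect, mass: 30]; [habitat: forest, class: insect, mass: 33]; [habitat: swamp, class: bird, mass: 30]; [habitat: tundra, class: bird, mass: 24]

The common property of the 'Positive' items is: habitat is tundra. No 'Negative' item has it.
[habitat: tundra, class: insect, mass: 30]: Positive (habitat is tundra). [habitat: forest, class: insect, mass: 33]: Negative (habitat is forest). [habitat: swamp, class: bird, mass: 30]: Negative (habitat is swamp). [habitat: tundra, class: bird, mass: 24]: Positive (habitat is tundra).

Positive, Negative, Negative, Positive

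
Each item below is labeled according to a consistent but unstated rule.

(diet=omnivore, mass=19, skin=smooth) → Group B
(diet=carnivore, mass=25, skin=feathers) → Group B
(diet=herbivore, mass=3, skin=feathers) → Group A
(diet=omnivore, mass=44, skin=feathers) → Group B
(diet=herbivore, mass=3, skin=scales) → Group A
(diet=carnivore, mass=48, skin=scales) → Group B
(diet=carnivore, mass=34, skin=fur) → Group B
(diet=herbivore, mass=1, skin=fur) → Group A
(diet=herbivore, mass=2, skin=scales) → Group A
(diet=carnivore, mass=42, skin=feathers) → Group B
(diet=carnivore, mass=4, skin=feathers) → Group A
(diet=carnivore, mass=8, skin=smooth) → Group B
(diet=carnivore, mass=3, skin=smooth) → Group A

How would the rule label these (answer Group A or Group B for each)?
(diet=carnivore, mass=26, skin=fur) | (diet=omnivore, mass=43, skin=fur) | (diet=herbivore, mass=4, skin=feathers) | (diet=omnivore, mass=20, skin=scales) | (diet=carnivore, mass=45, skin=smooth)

One predicate separates the groups cleanly: mass ≤ 4.

Group B, Group B, Group A, Group B, Group B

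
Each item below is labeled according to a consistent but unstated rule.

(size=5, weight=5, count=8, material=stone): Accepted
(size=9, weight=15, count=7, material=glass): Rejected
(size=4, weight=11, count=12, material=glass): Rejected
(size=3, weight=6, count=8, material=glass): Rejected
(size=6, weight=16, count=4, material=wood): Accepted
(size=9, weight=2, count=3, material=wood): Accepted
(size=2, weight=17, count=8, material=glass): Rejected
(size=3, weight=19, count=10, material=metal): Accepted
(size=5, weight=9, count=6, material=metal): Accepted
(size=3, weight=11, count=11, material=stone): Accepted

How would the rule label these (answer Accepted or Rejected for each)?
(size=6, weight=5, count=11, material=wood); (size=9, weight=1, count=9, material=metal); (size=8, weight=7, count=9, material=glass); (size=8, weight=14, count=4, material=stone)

Accepted, Accepted, Rejected, Accepted

All 'Accepted' examples share one property — material is not glass — and every 'Rejected' example lacks it.
(size=6, weight=5, count=11, material=wood) → material is wood → Accepted.
(size=9, weight=1, count=9, material=metal) → material is metal → Accepted.
(size=8, weight=7, count=9, material=glass) → material is glass → Rejected.
(size=8, weight=14, count=4, material=stone) → material is stone → Accepted.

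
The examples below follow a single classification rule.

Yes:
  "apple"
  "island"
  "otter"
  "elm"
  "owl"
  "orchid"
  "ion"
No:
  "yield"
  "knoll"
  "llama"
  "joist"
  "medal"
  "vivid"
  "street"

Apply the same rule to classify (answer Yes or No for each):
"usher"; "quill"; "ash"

Yes, No, Yes

The common property of the 'Yes' items is: starts with a vowel. No 'No' item has it.
"usher": starts with 'u' — meets the rule, so Yes.
"quill": starts with 'q' — does not pass, so No.
"ash": starts with 'a' — meets the rule, so Yes.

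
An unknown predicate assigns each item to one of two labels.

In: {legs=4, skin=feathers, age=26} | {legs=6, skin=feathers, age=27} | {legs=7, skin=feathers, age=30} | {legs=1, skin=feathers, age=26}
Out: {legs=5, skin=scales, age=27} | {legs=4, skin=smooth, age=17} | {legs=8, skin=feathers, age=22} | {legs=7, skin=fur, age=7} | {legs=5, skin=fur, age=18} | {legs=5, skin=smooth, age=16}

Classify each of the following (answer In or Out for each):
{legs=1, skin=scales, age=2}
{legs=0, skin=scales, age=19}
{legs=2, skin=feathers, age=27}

'In' ⟺ skin is feathers AND age ≥ 26.
{legs=1, skin=scales, age=2} — skin is scales, age = 2, hence Out. {legs=0, skin=scales, age=19} — skin is scales, age = 19, hence Out. {legs=2, skin=feathers, age=27} — skin is feathers, age = 27, hence In.

Out, Out, In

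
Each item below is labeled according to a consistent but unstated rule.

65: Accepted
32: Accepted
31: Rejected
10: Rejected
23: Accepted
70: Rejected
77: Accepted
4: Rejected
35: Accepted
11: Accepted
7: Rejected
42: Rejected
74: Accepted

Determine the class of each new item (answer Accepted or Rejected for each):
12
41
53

Rejected, Accepted, Accepted

The pattern is that an item is 'Accepted' exactly when: ≡ 2 (mod 3).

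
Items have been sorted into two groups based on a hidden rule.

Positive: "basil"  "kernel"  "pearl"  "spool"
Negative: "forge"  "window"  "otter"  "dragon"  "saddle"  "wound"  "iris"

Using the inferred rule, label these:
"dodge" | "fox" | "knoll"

The classifier is using: ends with 'l'.

Negative, Negative, Positive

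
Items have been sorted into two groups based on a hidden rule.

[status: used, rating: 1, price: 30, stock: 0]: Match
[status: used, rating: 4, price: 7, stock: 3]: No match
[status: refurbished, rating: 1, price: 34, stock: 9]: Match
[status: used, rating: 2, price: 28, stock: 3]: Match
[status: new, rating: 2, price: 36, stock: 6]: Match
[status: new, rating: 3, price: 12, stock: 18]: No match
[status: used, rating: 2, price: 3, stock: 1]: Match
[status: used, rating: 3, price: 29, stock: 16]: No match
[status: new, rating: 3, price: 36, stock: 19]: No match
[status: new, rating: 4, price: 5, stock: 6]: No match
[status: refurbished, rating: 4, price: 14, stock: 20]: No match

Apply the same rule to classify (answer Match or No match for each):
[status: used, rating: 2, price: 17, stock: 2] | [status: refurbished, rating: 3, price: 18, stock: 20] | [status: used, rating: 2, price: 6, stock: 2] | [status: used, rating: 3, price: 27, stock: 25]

Match, No match, Match, No match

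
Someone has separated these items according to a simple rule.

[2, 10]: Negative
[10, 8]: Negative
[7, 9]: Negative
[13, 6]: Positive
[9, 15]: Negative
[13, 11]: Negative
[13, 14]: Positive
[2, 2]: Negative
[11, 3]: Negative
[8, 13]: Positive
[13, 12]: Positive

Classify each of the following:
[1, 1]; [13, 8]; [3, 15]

Negative, Positive, Negative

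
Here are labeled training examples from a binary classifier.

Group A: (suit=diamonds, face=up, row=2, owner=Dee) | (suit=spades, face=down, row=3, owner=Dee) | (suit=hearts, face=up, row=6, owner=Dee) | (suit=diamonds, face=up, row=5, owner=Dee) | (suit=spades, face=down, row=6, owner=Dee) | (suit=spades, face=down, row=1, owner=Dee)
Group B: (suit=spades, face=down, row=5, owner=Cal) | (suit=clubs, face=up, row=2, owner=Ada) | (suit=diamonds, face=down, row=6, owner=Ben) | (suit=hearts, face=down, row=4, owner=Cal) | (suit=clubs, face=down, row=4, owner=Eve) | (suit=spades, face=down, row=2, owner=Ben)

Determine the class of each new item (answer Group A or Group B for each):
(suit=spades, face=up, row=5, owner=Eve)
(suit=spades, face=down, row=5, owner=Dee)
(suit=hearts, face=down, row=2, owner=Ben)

Group B, Group A, Group B

Comparing the two groups points to one rule — owner is Dee.
(suit=spades, face=up, row=5, owner=Eve) — owner is Eve, hence Group B.
(suit=spades, face=down, row=5, owner=Dee) — owner is Dee, hence Group A.
(suit=hearts, face=down, row=2, owner=Ben) — owner is Ben, hence Group B.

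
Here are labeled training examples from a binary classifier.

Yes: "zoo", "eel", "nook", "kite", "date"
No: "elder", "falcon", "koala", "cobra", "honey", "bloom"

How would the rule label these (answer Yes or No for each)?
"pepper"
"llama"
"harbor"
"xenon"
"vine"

No, No, No, No, Yes

All 'Yes' examples share one property — length ≤ 4 — and every 'No' example lacks it.
"pepper": length 6, lacks this property → No. "llama": length 5, lacks this property → No. "harbor": length 6, lacks this property → No. "xenon": length 5, lacks this property → No. "vine": length 4, meets the rule → Yes.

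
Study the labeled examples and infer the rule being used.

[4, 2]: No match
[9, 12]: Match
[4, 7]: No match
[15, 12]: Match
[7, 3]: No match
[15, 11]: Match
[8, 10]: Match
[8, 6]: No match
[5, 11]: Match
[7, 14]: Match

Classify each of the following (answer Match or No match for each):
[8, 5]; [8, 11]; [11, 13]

No match, Match, Match

The pattern is that an item is 'Match' exactly when: sum ≥ 16.
[8, 5] → 8+5 = 13 → No match. [8, 11] → 8+11 = 19 → Match. [11, 13] → 11+13 = 24 → Match.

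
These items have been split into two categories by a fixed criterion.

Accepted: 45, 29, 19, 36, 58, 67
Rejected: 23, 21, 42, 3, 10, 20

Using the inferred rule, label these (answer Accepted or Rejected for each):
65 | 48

One predicate separates the groups cleanly: digit sum ≥ 7.
65 — digit sum 6+5 = 11, hence Accepted. 48 — digit sum 4+8 = 12, hence Accepted.

Accepted, Accepted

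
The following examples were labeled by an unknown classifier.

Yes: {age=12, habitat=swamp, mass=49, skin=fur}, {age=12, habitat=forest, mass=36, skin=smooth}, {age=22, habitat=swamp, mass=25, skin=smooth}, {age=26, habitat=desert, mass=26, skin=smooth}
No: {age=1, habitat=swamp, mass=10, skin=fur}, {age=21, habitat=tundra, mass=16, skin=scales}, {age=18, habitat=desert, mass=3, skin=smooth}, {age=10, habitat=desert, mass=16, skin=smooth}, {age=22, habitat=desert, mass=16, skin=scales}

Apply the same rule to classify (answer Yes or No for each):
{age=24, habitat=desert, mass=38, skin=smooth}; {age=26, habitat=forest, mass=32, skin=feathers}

Yes, Yes

The classifier is using: mass ≥ 25.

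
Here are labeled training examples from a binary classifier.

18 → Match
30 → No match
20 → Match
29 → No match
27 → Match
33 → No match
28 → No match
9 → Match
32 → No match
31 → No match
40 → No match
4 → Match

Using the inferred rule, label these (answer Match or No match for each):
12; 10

Match, Match

The common property of the 'Match' items is: at most 27. No 'No match' item has it.
12 — 12 ≤ 27, hence Match. 10 — 10 ≤ 27, hence Match.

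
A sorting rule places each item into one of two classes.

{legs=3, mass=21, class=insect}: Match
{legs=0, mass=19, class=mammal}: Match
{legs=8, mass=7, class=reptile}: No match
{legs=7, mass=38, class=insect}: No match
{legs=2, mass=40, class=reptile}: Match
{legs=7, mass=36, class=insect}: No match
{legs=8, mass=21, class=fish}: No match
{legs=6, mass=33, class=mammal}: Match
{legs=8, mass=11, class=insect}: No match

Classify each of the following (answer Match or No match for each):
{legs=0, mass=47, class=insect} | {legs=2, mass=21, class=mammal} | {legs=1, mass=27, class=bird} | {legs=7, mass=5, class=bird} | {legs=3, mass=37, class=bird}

All 'Match' examples share one property — legs ≤ 6 — and every 'No match' example lacks it.
{legs=0, mass=47, class=insect}: legs = 0 — has this property, so Match. {legs=2, mass=21, class=mammal}: legs = 2 — has this property, so Match. {legs=1, mass=27, class=bird}: legs = 1 — has this property, so Match. {legs=7, mass=5, class=bird}: legs = 7 — doesn't qualify, so No match. {legs=3, mass=37, class=bird}: legs = 3 — has this property, so Match.

Match, Match, Match, No match, Match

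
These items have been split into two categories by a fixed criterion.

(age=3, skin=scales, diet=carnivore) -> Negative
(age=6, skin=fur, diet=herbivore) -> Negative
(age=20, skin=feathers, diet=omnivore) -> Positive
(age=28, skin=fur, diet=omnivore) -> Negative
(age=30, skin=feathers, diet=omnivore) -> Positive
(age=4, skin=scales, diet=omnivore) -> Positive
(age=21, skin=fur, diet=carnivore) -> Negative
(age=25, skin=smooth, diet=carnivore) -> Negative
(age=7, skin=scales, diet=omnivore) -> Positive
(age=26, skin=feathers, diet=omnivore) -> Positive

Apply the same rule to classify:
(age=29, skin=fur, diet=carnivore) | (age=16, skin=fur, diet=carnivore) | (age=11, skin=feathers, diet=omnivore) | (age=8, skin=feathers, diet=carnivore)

Rule: diet is omnivore AND age ≠ 28. This holds for each 'Positive' example and fails for each 'Negative' one.
(age=29, skin=fur, diet=carnivore): Negative (diet is carnivore, age = 29).
(age=16, skin=fur, diet=carnivore): Negative (diet is carnivore, age = 16).
(age=11, skin=feathers, diet=omnivore): Positive (diet is omnivore, age = 11).
(age=8, skin=feathers, diet=carnivore): Negative (diet is carnivore, age = 8).

Negative, Negative, Positive, Negative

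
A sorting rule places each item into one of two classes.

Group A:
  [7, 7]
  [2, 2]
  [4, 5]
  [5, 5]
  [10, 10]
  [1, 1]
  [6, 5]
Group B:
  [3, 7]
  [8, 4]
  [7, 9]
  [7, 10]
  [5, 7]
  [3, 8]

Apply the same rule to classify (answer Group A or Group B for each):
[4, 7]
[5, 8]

A rule that fits every label: |first − second| ≤ 1 — true of each 'Group A' example, false of each 'Group B' one.
[4, 7]: Group B (|4−7| = 3). [5, 8]: Group B (|5−8| = 3).

Group B, Group B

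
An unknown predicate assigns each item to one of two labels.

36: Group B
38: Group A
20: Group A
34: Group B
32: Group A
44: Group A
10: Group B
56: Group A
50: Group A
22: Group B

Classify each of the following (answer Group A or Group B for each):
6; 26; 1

Group B, Group A, Group B

The rule appears to be: ≡ 2 (mod 3).
Group B: 6, since 6 mod 3 = 0. Group A: 26, since 26 mod 3 = 2. Group B: 1, since 1 mod 3 = 1.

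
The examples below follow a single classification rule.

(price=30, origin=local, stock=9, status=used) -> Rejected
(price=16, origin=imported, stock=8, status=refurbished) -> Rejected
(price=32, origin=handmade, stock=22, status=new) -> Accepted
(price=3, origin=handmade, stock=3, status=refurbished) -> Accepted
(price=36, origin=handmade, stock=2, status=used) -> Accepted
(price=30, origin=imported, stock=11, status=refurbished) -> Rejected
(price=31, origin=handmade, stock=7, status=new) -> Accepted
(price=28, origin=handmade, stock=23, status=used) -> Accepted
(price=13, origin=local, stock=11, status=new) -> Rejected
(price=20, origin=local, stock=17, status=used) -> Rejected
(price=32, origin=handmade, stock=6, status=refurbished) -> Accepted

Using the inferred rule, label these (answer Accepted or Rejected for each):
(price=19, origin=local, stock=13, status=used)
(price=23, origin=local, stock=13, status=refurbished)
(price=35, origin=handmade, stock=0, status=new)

Rejected, Rejected, Accepted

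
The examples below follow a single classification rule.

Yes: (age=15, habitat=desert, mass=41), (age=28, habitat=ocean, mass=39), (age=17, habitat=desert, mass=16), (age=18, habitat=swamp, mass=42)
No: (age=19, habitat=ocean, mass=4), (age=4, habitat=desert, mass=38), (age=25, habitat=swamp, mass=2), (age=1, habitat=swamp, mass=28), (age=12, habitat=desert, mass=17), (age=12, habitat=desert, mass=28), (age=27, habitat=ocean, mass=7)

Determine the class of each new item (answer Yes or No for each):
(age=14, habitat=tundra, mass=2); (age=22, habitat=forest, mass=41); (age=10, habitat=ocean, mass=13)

No, Yes, No

The classifier is using: mass ≥ 16 AND age ≥ 15.
(age=14, habitat=tundra, mass=2): mass = 2, age = 14 — doesn't match, so No. (age=22, habitat=forest, mass=41): mass = 41, age = 22 — checks out, so Yes. (age=10, habitat=ocean, mass=13): mass = 13, age = 10 — doesn't match, so No.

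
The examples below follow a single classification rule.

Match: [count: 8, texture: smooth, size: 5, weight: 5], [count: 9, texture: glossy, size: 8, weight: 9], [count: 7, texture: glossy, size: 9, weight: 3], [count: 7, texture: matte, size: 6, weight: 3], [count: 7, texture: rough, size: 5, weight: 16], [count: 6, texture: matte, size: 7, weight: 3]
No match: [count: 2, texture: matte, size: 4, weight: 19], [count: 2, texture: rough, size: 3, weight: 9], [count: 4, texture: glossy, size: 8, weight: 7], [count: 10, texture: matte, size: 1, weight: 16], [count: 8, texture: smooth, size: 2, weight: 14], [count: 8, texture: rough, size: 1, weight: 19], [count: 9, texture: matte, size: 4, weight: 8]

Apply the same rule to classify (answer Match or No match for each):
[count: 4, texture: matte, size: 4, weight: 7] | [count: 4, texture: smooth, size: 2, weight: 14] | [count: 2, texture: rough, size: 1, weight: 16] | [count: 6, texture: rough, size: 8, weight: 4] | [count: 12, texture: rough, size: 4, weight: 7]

No match, No match, No match, Match, No match

The pattern is that an item is 'Match' exactly when: count ≥ 6 AND size ≥ 5.
[count: 4, texture: matte, size: 4, weight: 7] → count = 4, size = 4 → No match. [count: 4, texture: smooth, size: 2, weight: 14] → count = 4, size = 2 → No match. [count: 2, texture: rough, size: 1, weight: 16] → count = 2, size = 1 → No match. [count: 6, texture: rough, size: 8, weight: 4] → count = 6, size = 8 → Match. [count: 12, texture: rough, size: 4, weight: 7] → count = 12, size = 4 → No match.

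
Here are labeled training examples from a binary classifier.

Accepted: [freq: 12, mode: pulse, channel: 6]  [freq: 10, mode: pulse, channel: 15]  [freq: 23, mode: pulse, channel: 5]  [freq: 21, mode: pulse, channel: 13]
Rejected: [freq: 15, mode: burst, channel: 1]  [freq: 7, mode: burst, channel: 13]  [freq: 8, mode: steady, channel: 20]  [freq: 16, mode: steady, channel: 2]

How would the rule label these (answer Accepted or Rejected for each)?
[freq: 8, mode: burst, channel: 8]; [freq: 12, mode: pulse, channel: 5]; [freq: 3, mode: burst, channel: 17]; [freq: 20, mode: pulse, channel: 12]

The simplest hypothesis consistent with all the labels is: mode is pulse.
[freq: 8, mode: burst, channel: 8] — mode is burst, hence Rejected. [freq: 12, mode: pulse, channel: 5] — mode is pulse, hence Accepted. [freq: 3, mode: burst, channel: 17] — mode is burst, hence Rejected. [freq: 20, mode: pulse, channel: 12] — mode is pulse, hence Accepted.

Rejected, Accepted, Rejected, Accepted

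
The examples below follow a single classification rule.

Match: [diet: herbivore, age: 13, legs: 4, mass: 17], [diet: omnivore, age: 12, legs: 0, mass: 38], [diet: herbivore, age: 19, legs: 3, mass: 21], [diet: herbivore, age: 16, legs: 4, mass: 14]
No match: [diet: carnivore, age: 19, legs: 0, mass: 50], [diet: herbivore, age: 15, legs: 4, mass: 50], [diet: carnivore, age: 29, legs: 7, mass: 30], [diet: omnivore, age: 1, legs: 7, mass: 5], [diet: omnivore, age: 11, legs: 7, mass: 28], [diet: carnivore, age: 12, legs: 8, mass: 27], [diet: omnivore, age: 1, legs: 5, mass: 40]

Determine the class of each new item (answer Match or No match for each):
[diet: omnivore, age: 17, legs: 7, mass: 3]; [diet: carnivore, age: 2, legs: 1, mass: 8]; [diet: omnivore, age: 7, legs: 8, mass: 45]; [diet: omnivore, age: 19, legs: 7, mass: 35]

No match, Match, No match, No match

Every 'Match' example satisfies: mass ≤ 38 AND legs ≤ 4. None of the 'No match' examples do.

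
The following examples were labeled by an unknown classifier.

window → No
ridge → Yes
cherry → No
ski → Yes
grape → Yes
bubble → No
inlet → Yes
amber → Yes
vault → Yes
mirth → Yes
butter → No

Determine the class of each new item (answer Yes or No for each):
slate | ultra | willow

The distinguishing property — odd length — holds for all the 'Yes' cases and none of the 'No' cases.
slate → length 5 → Yes. ultra → length 5 → Yes. willow → length 6 → No.

Yes, Yes, No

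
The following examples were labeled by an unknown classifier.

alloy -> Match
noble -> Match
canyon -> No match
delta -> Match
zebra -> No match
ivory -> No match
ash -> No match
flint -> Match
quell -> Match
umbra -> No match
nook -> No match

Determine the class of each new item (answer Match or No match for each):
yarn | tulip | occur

No match, Match, No match

Rule: contains 'l'. This holds for each 'Match' example and fails for each 'No match' one.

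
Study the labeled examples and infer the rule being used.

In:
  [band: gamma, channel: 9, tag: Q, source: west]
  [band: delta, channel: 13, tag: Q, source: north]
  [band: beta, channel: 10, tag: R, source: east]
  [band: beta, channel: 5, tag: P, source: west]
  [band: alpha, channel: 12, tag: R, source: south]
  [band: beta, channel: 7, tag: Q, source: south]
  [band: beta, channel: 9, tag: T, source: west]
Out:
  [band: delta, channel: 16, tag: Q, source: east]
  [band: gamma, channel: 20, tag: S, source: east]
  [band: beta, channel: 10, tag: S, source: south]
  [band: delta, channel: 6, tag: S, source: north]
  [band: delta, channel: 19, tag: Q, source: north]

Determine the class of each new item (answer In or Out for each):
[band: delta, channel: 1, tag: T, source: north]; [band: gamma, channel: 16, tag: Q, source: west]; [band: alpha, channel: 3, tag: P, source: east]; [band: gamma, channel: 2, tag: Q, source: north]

In, Out, In, In

The common property of the 'In' items is: tag is not S AND channel ≤ 13. No 'Out' item has it.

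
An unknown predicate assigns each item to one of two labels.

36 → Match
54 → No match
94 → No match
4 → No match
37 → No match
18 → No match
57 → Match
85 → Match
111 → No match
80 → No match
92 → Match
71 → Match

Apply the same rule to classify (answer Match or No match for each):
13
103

Looking at the examples, the only property every 'Match' case has and every 'No match' case lacks is: ≡ 1 (mod 7).
13: No match (13 mod 7 = 6).
103: No match (103 mod 7 = 5).

No match, No match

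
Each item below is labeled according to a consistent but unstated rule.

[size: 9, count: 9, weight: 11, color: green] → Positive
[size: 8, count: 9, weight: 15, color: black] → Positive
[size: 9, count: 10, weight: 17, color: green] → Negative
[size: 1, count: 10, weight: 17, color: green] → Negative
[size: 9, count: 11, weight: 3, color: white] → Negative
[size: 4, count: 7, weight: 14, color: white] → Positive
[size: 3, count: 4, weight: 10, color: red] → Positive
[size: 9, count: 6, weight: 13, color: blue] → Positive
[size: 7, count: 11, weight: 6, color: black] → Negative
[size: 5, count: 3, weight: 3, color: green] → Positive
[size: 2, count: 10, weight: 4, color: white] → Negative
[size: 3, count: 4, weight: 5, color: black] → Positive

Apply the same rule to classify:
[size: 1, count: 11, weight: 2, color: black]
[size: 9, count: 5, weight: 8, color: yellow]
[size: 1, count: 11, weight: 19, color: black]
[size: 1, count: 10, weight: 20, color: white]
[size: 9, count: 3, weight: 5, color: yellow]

Negative, Positive, Negative, Negative, Positive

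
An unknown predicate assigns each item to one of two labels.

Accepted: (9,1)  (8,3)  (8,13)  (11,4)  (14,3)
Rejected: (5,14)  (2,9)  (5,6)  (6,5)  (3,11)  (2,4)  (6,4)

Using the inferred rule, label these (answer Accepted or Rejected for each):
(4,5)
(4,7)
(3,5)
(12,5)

Every 'Accepted' example satisfies: first ≥ 8. None of the 'Rejected' examples do.
(4,5): first 4 — fails this test, so Rejected. (4,7): first 4 — fails this test, so Rejected. (3,5): first 3 — fails this test, so Rejected. (12,5): first 12 — checks out, so Accepted.

Rejected, Rejected, Rejected, Accepted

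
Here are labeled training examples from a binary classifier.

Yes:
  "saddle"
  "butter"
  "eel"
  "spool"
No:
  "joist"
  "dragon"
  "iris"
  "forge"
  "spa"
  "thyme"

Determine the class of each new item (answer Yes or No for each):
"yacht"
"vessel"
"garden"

No, Yes, No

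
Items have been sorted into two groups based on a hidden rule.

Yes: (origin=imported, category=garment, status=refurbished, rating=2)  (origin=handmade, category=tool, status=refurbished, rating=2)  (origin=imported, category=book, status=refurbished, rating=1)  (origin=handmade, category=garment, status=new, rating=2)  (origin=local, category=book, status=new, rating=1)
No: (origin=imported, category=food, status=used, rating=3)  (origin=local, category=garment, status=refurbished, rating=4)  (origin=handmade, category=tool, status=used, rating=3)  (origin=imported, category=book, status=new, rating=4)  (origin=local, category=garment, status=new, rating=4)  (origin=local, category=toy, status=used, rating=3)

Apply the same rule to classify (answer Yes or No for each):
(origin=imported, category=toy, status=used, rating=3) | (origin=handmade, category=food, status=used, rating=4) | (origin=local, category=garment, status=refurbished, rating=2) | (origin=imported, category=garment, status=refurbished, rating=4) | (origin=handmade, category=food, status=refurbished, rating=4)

No, No, Yes, No, No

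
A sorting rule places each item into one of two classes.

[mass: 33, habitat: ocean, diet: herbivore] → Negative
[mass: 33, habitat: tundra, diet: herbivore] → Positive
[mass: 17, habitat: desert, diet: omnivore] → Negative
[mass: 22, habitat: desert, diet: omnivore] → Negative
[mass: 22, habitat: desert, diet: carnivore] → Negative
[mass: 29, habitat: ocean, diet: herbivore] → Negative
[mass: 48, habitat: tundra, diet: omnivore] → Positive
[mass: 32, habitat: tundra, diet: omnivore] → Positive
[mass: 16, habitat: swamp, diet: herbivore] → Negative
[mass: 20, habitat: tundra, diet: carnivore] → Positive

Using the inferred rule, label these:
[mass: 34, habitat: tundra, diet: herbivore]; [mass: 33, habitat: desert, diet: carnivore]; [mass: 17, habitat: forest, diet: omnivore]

One predicate separates the groups cleanly: habitat is tundra.

Positive, Negative, Negative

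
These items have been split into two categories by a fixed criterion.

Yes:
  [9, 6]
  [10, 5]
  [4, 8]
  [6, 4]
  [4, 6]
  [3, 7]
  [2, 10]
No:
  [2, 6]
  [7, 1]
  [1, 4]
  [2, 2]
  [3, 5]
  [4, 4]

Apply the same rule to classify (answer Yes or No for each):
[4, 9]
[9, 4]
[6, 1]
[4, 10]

Yes, Yes, No, Yes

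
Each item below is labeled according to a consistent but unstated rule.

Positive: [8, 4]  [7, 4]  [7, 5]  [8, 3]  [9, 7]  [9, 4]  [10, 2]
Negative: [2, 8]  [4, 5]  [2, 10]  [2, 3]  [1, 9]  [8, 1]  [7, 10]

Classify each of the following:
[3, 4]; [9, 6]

Every 'Positive' example satisfies: first > second AND sum ≥ 10. None of the 'Negative' examples do.
[3, 4] — 3 < 4, 3+4 = 7, hence Negative. [9, 6] — 9 > 6, 9+6 = 15, hence Positive.

Negative, Positive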